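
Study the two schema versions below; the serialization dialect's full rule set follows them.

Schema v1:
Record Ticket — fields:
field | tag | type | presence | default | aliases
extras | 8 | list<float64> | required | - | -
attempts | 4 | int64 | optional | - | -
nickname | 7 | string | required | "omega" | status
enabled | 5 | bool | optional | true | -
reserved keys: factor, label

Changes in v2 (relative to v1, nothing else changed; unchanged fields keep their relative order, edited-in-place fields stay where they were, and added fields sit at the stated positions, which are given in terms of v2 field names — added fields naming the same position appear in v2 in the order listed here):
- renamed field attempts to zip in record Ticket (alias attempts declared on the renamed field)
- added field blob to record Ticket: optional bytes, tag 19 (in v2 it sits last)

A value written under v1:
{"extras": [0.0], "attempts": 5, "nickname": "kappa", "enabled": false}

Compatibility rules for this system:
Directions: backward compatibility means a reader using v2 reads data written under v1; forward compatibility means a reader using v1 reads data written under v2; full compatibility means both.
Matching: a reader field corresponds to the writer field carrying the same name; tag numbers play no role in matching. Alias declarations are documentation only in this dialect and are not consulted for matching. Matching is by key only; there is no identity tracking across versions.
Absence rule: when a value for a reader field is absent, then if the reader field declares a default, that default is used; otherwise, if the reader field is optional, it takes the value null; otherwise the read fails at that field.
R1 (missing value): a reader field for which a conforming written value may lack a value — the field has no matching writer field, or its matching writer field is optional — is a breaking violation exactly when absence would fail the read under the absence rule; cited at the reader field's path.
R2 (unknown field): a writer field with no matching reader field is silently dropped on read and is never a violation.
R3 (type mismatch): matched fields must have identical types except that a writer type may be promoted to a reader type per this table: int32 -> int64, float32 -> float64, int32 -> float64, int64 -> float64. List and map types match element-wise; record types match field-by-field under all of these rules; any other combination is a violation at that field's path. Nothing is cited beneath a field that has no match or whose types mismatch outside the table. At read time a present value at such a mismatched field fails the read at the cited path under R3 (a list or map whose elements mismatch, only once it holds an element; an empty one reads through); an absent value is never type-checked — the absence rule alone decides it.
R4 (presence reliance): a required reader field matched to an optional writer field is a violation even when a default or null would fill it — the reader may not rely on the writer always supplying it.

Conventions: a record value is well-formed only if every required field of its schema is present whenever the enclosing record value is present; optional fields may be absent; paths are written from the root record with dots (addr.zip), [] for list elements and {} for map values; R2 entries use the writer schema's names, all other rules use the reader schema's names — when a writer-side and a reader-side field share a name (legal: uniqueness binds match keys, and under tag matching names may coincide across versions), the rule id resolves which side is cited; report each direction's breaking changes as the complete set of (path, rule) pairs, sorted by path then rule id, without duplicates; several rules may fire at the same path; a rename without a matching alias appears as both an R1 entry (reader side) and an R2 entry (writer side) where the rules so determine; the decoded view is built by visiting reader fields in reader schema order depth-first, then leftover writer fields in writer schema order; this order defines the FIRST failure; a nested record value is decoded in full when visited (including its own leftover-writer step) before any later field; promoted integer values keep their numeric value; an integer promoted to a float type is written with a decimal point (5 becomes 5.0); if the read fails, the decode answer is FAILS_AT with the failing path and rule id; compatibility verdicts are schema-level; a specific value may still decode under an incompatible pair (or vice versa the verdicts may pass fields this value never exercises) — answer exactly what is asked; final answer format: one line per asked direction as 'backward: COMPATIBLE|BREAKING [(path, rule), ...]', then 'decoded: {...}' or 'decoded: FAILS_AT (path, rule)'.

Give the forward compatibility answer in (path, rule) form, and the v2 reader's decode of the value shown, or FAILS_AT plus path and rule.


arrows below run writer -> reader for Ticket
forward analysis of Ticket with v1 as reader and v2 as writer:
  extras: paired with writer extras (list<float64> -> list<float64>; writer required)
  attempts: no writer-side match
  nickname: paired with writer nickname (string -> string; writer required)
  enabled: paired with writer enabled (bool -> bool; writer optional)
  leftover writer field: zip
  leftover writer field: blob
  => forward: COMPATIBLE
decode walk for Ticket under reader schema v2:
  extras := [0.0]
  zip := null (not supplied -> null)
  nickname := "kappa"
  enabled := false
  blob := null (not supplied -> null)
  writer attempts: unmatched, discarded
  => decoded: {"extras": [0.0], "zip": null, "nickname": "kappa", "enabled": false, "blob": null}

forward: COMPATIBLE []; decoded: {"extras": [0.0], "zip": null, "nickname": "kappa", "enabled": false, "blob": null}


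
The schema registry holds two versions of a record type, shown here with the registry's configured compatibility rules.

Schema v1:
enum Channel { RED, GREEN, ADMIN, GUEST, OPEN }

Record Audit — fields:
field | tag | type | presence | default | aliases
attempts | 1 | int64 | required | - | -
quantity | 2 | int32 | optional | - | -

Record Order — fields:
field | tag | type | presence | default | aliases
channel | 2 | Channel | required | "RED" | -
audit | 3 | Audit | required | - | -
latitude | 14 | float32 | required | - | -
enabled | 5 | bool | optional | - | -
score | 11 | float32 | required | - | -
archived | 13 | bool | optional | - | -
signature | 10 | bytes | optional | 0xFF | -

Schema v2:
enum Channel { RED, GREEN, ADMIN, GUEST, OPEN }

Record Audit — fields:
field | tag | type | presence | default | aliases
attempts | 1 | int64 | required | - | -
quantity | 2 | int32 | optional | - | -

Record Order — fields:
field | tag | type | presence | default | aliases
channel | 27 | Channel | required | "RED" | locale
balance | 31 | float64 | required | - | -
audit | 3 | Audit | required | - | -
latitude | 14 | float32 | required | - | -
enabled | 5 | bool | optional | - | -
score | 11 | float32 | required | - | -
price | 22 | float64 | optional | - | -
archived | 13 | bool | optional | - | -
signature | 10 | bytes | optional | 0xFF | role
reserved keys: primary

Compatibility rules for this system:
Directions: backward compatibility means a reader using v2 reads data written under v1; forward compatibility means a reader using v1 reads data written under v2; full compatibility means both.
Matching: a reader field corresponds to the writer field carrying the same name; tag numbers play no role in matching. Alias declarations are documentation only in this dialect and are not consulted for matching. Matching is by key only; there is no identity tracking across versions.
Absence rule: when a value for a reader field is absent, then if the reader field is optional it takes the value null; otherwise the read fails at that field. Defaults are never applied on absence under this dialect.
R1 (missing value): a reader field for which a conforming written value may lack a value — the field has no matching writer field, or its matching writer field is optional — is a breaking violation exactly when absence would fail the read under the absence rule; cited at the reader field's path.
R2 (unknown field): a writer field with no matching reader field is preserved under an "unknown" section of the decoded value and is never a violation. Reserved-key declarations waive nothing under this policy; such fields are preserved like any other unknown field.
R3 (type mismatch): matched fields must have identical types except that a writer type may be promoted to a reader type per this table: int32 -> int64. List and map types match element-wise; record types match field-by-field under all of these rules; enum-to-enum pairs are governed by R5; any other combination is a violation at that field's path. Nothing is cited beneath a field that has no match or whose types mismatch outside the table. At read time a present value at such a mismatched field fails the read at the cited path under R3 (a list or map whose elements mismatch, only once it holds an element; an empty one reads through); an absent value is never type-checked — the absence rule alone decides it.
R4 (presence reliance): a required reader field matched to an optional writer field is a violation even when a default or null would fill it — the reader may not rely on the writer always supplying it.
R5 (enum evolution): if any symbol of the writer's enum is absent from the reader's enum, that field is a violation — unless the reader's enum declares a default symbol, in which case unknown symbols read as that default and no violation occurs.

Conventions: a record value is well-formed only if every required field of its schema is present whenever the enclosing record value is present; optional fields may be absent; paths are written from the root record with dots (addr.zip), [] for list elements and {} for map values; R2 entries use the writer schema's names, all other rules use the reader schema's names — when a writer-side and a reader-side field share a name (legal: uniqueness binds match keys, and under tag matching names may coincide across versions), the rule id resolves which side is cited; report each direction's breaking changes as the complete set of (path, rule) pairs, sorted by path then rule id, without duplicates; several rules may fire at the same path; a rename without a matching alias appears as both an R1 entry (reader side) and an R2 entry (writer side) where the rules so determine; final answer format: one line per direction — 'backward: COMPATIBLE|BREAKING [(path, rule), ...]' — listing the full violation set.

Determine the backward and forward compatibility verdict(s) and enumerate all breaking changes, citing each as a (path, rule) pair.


backward: BREAKING [(balance, R1)]; forward: COMPATIBLE []

the writer's type comes first in each Order pair
backward pass over Order, reader schema v2, writer schema v1:
  channel: paired with writer channel (Channel -> Channel; writer required)
  no writer field matches reader balance
  audit: paired with writer audit (Audit -> Audit; writer required)
  latitude: paired with writer latitude (float32 -> float32; writer required)
  enabled: paired with writer enabled (bool -> bool; writer optional)
  score: paired with writer score (float32 -> float32; writer required)
  no writer field matches reader price
  archived: paired with writer archived (bool -> bool; writer optional)
  signature: paired with writer signature (bytes -> bytes; writer optional)
  audit.attempts: paired with writer audit.attempts (int64 -> int64; writer required)
  audit.quantity: paired with writer audit.quantity (int32 -> int32; writer optional)
  violation R1 at balance
  backward on Order therefore BREAKING (1)
forward pass over Order, reader schema v1, writer schema v2:
  channel: paired with writer channel (Channel -> Channel; writer required)
  audit: paired with writer audit (Audit -> Audit; writer required)
  latitude: paired with writer latitude (float32 -> float32; writer required)
  enabled: paired with writer enabled (bool -> bool; writer optional)
  score: paired with writer score (float32 -> float32; writer required)
  archived: paired with writer archived (bool -> bool; writer optional)
  signature: paired with writer signature (bytes -> bytes; writer optional)
  writer balance: unknown to reader
  writer price: unknown to reader
  audit.attempts: paired with writer audit.attempts (int64 -> int64; writer required)
  audit.quantity: paired with writer audit.quantity (int32 -> int32; writer optional)
  => forward verdict for Order: COMPATIBLE, no violations


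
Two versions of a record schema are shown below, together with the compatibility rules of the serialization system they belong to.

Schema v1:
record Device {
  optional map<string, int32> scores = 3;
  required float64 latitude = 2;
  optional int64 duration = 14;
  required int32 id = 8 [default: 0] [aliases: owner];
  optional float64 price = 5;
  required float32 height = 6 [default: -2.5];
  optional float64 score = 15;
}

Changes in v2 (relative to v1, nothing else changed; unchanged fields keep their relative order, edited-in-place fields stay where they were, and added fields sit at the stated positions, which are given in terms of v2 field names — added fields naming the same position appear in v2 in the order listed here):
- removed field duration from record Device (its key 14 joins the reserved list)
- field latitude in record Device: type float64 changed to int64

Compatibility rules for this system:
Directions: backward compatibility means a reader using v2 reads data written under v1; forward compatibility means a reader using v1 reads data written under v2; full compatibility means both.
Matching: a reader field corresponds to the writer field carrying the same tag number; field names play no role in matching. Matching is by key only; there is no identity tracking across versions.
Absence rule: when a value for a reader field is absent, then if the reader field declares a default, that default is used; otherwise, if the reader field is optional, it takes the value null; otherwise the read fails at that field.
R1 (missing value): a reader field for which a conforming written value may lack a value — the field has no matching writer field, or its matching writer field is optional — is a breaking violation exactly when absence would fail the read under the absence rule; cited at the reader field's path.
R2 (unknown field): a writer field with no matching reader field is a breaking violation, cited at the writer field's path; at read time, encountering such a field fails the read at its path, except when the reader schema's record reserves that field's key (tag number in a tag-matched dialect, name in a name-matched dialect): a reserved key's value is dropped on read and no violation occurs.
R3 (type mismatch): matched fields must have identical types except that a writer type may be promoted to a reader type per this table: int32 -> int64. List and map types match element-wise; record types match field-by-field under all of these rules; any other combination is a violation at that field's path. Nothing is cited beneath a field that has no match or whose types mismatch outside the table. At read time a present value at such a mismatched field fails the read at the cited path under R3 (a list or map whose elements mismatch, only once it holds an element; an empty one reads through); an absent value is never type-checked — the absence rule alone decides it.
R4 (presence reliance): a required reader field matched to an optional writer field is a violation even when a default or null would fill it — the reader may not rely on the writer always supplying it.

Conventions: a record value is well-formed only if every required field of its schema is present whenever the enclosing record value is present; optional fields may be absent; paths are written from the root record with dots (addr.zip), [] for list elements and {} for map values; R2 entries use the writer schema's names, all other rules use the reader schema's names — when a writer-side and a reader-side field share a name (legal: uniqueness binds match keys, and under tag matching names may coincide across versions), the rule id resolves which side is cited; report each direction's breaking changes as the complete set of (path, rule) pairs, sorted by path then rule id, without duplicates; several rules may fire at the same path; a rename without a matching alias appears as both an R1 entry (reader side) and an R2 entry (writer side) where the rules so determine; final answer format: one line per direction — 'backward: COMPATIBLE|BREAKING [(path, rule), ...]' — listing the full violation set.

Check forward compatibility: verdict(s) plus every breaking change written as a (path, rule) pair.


forward: BREAKING [(latitude, R3)]

arrows below run writer -> reader for Device
forward analysis of Device with v1 as reader and v2 as writer:
  scores <- scores (map<string, int32> -> map<string, int32>, writer optional)
  latitude <- latitude (int64 -> float64, writer required)
  no writer field matches reader duration
  id <- id (int32 -> int32, writer required)
  price <- price (float64 -> float64, writer optional)
  height <- height (float32 -> float32, writer required)
  score <- score (float64 -> float64, writer optional)
  violation R3 at latitude
  => forward: BREAKING (1)
diffs on Device not affecting the asked answer:
  removed field duration from record Device (its key 14 joins the reserved list) -> inert for the asked Device verdict: nothing fires


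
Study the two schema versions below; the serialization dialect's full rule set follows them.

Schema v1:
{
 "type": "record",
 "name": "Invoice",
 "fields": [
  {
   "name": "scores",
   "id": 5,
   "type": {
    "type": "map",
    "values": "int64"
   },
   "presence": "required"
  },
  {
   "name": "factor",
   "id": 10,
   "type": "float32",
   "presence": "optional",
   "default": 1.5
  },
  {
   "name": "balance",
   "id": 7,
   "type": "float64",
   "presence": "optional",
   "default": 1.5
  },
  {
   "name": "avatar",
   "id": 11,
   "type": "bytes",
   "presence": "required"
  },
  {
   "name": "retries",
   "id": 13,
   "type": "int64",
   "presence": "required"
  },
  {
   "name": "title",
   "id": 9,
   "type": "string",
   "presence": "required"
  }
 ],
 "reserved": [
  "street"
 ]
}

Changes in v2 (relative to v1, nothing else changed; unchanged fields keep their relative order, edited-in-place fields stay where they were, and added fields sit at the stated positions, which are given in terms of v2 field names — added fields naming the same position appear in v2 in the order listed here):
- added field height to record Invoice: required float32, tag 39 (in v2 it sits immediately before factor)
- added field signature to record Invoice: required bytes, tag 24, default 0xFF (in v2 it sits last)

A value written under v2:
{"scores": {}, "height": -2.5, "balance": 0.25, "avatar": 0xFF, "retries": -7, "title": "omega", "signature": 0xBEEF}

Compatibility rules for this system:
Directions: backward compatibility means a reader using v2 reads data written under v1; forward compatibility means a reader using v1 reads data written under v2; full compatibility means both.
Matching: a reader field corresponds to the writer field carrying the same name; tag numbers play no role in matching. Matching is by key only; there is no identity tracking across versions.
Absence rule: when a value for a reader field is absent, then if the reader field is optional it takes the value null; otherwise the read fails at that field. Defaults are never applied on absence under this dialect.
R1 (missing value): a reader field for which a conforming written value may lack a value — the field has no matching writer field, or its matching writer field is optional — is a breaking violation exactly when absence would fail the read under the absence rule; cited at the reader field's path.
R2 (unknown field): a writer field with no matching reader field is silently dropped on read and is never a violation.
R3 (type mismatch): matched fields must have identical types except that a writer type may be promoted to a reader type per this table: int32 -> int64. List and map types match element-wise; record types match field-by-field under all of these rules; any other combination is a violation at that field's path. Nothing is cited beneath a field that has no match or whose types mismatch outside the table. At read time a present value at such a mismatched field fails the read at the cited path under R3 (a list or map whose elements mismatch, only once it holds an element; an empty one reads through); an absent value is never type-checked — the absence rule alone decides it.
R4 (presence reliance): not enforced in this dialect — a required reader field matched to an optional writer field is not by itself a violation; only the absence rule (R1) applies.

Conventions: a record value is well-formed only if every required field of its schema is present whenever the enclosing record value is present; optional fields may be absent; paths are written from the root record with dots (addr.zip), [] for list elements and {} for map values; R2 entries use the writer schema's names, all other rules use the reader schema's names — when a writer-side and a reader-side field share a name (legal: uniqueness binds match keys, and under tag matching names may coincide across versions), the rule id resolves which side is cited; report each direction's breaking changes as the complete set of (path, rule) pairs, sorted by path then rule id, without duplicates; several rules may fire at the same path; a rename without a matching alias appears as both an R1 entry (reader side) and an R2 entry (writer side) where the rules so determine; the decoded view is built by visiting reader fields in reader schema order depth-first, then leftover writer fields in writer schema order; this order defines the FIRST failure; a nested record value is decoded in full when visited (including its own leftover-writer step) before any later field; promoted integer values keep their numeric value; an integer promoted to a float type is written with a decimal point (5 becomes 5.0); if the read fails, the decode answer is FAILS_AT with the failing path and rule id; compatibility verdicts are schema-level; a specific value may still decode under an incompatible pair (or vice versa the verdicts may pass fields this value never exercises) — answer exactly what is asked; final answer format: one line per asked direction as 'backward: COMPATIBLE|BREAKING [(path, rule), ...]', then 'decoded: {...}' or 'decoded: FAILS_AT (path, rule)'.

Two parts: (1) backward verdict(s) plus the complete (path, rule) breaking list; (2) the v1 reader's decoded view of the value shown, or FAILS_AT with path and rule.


each type pair in Invoice: writer, then reader
checking backward for Invoice: reader v2 against writer v1:
  scores: map<string, int64> -> map<string, int64>, writer required; from scores
  height: no writer match
  factor: float32 -> float32, writer optional; from factor
  balance: float64 -> float64, writer optional; from balance
  avatar: bytes -> bytes, writer required; from avatar
  retries: int64 -> int64, writer required; from retries
  title: string -> string, writer required; from title
  signature: no writer match
  breaking: (height, R1)
  breaking: (signature, R1)
  => backward verdict for Invoice: BREAKING, 2 violation(s)
decoding the Invoice value with the v1 reader:
  scores := {}
  factor := null (missing; optional => null)
  balance := 0.25
  avatar := 0xFF
  retries := -7
  title := "omega"
  writer height: no reader field; dropped
  writer signature: no reader field; dropped
  => decoded: {"scores": {}, "factor": null, "balance": 0.25, "avatar": 0xFF, "retries": -7, "title": "omega"}

backward: BREAKING [(height, R1), (signature, R1)]; decoded: {"scores": {}, "factor": null, "balance": 0.25, "avatar": 0xFF, "retries": -7, "title": "omega"}


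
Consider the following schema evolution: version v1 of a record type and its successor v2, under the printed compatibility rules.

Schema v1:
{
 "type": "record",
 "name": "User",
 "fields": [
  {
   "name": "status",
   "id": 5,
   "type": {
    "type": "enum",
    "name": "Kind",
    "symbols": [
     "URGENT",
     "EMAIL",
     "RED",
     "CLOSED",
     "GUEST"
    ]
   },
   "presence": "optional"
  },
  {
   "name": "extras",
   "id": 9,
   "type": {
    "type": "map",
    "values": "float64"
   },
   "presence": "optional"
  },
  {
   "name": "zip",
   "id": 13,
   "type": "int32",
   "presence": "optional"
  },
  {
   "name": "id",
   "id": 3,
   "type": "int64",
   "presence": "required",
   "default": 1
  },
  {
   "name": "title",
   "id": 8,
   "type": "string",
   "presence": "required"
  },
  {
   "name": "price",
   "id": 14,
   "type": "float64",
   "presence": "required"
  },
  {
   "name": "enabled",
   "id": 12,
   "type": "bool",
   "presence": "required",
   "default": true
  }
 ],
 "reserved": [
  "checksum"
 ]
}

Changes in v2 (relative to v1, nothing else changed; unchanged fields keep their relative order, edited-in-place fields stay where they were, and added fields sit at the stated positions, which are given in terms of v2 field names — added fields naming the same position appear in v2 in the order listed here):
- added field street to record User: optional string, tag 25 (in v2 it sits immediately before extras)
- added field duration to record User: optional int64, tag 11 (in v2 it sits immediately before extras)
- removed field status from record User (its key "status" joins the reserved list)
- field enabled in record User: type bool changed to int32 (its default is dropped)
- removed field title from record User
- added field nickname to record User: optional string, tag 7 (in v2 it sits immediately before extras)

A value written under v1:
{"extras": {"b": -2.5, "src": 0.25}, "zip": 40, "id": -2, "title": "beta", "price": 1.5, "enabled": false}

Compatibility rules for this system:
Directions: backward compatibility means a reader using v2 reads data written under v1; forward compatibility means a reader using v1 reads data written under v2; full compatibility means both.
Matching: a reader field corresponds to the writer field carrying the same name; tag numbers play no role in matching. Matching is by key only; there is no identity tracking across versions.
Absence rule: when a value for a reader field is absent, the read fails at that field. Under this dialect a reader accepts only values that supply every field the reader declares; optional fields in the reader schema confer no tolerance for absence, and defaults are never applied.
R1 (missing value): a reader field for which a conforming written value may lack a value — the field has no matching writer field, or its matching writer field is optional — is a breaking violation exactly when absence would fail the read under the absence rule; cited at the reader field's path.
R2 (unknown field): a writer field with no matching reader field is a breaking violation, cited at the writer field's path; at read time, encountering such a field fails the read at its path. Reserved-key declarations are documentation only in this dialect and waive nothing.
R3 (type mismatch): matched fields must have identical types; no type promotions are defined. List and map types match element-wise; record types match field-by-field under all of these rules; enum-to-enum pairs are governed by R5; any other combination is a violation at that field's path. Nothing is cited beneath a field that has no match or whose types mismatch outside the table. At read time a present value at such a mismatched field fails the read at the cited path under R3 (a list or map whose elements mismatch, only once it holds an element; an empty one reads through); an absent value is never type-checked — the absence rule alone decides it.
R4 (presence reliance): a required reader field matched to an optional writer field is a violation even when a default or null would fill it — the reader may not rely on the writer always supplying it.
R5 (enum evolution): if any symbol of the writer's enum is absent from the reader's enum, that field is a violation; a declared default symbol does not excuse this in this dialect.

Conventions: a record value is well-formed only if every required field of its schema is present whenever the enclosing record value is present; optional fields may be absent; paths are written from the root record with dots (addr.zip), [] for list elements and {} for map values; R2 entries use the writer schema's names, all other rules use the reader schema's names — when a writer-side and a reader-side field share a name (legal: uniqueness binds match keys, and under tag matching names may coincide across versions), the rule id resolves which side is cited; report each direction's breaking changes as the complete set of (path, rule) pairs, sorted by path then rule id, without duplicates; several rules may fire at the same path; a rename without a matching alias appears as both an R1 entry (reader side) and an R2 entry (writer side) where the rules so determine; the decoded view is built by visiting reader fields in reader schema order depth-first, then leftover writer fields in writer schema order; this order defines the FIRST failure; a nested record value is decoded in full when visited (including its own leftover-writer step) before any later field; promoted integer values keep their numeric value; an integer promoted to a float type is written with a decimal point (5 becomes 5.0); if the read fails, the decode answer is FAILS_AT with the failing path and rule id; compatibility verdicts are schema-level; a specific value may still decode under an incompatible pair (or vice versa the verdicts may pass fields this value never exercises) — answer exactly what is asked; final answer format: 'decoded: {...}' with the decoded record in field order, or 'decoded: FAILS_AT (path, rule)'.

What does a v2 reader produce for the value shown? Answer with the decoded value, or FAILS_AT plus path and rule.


decoded: FAILS_AT (street, R1)

arrows below run writer -> reader for User
decode walk for User under reader schema v2:
  read fails at street under R1 (no fill)
  => FAILS_AT (street, R1)
ruling out the remaining User differences:
  added field duration to record User: optional int64, tag 11 (in v2 it sits immediately before extras) -> a verdict-level change on User — the shown value reads the same
  removed field status from record User (its key "status" joins the reserved list) -> a verdict-level change on User — the shown value reads the same
  field enabled in record User: type bool changed to int32 (its default is dropped) -> a verdict-level change on User — the shown value reads the same
  removed field title from record User -> a verdict-level change on User — the shown value reads the same
  added field nickname to record User: optional string, tag 7 (in v2 it sits immediately before extras) -> a verdict-level change on User — the shown value reads the same


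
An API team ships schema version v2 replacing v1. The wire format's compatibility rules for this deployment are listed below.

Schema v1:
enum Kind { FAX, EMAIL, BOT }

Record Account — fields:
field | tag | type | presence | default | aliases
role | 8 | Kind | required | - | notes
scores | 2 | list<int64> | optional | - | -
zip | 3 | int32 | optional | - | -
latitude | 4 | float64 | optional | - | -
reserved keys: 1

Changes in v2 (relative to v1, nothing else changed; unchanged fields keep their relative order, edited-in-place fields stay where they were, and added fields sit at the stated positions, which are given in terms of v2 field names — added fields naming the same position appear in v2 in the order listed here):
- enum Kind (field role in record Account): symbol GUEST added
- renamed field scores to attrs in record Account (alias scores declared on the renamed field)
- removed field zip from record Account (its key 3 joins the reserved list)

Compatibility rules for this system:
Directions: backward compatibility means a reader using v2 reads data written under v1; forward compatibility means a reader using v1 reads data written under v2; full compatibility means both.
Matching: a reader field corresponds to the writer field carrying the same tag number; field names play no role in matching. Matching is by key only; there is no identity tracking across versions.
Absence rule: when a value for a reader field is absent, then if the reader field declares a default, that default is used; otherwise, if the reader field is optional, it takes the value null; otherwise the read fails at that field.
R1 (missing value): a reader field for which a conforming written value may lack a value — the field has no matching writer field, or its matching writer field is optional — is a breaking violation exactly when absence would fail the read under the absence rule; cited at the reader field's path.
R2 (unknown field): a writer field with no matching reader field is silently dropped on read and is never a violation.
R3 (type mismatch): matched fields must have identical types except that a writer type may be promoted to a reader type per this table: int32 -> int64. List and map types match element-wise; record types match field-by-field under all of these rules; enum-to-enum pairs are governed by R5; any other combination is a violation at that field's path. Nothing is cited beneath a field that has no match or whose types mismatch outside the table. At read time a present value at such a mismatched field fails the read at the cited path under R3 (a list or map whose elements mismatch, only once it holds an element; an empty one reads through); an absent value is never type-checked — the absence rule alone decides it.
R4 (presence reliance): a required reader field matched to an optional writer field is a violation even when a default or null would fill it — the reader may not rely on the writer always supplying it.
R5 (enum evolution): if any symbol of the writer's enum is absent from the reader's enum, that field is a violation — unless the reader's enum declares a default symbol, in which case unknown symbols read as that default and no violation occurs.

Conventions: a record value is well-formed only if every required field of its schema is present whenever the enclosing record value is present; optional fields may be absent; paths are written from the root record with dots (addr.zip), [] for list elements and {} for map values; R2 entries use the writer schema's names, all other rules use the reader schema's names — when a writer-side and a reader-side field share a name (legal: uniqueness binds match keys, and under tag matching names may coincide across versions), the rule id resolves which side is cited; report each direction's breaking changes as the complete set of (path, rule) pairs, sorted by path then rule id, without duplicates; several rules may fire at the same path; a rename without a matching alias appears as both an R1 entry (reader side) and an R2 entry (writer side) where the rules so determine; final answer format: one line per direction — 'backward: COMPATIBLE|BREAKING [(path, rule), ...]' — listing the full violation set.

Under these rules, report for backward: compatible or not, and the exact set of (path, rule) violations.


backward: COMPATIBLE []

arrows below run writer -> reader for Account
backward analysis of Account with v2 as reader and v1 as writer:
  role: Kind -> Kind, writer required; from role
  attrs: list<int64> -> list<int64>, writer optional; from scores
  latitude: float64 -> float64, writer optional; from latitude
  writer zip: unknown to reader
  nothing fires on Account: backward is COMPATIBLE
checking off the Account differences that do not matter here:
  enum Kind (field role in record Account): symbol GUEST added -> its effect on Account is confined to the forward direction, not asked
  renamed field scores to attrs in record Account (alias scores declared on the renamed field) -> no rule fires on it in Account's dialect; the asked verdict holds
  removed field zip from record Account (its key 3 joins the reserved list) -> no rule fires on it in Account's dialect; the asked verdict holds


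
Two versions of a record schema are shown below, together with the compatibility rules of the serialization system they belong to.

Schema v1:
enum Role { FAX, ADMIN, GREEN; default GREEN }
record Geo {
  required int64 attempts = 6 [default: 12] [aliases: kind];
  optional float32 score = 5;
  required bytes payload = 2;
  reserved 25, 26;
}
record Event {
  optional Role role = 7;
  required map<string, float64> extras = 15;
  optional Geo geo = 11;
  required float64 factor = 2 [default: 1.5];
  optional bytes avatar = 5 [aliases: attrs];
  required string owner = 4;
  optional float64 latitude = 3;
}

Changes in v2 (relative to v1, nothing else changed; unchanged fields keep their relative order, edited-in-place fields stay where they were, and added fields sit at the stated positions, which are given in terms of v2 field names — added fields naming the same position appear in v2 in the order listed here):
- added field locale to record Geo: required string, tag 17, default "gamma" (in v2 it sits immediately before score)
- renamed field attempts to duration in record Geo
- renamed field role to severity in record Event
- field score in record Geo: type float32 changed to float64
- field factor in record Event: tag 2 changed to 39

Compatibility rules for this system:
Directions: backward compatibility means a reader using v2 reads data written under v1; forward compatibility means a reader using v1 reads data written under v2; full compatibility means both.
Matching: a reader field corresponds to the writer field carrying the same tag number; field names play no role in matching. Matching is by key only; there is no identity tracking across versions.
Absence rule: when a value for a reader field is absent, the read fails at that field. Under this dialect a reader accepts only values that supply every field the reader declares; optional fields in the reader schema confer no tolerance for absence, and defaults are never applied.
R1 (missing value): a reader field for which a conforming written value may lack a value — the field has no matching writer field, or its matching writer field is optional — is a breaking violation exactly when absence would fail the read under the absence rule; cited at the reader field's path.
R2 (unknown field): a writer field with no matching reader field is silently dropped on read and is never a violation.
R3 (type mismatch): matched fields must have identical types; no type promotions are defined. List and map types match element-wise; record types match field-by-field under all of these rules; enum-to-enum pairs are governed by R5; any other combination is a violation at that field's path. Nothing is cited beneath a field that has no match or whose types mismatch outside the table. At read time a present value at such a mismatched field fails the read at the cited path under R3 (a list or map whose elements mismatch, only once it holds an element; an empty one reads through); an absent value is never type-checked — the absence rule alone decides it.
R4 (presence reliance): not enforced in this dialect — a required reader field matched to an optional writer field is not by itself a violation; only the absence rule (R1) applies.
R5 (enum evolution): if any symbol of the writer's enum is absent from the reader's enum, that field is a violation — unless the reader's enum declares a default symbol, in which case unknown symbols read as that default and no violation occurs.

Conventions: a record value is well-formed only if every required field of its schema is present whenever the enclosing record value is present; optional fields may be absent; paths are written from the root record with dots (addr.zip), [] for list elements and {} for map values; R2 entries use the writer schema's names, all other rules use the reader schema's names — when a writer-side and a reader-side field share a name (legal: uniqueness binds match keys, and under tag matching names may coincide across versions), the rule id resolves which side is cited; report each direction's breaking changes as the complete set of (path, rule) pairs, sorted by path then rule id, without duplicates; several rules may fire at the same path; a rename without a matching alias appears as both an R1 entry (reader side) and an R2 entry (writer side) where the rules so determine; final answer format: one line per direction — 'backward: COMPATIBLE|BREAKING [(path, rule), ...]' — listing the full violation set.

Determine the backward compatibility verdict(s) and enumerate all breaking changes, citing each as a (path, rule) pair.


backward: BREAKING [(avatar, R1), (factor, R1), (geo, R1), (geo.locale, R1), (geo.score, R1), (geo.score, R3), (latitude, R1), (severity, R1)]

each type pair in Event: writer, then reader
backward pass over Event, reader schema v2, writer schema v1:
  severity: Role -> Role, writer optional; from role
  extras: map<string, float64> -> map<string, float64>, writer required; from extras
  geo: Geo -> Geo, writer optional; from geo
  factor: no writer-side match
  avatar: bytes -> bytes, writer optional; from avatar
  owner: string -> string, writer required; from owner
  latitude: float64 -> float64, writer optional; from latitude
  writer field factor has no reader counterpart
  geo.duration: int64 -> int64, writer required; from geo.attempts
  geo.locale: no writer-side match
  geo.score: float32 -> float64, writer optional; from geo.score
  geo.payload: bytes -> bytes, writer required; from geo.payload
  R1 fires at avatar
  R1 fires at factor
  R1 fires at geo
  R1 fires at geo.locale
  R1 fires at geo.score
  R3 fires at geo.score
  R1 fires at latitude
  R1 fires at severity
  => backward verdict for Event: BREAKING, 8 violation(s)
the rest of the Event diff is inert for this question:
  renamed field attempts to duration in record Geo -> triggers nothing under Event's printed rules — same verdict
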